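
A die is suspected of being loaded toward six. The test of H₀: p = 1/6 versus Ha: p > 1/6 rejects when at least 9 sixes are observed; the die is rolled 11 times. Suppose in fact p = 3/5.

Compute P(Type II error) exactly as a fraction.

β = P(fail to reject H₀ | Ha true) = P(K ≤ 8 | p = 3/5), K ~ Binomial(11, 3/5).
Adding the binomial probabilities P(K=0)+…+P(K=8) at p = 3/5 gives 8604328/9765625.

8604328/9765625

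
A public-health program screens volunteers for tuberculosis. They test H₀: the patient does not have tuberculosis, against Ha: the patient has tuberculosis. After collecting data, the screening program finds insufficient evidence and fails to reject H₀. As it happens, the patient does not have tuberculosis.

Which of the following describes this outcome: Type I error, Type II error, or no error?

The test retained a true H₀ — the decision matches the true state.

Neither — the decision is correct.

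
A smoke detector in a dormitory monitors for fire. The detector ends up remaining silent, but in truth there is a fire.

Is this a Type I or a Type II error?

The null hypothesis here is that there is no fire.
'Remaining silent' corresponds to failing to reject H₀.
H₀ was not rejected but H₀ is false — a Type II error (false negative).

Type II error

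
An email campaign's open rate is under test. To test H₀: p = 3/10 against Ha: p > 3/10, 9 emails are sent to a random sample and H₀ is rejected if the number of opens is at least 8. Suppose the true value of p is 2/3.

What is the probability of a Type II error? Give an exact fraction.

16867/19683

β = P(fail to reject H₀ | Ha true) = P(K ≤ 7 | p = 2/3), K ~ Binomial(9, 2/3).
Summing C(9,j)·(2/3)^j·(1/3)^{9-j} for j = 0..7 gives 16867/19683.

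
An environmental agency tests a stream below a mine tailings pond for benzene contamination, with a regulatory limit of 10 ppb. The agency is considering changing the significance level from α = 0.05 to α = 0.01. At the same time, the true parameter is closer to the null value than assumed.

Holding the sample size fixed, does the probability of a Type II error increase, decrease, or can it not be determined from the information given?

It increases.

Tightening α shrinks the rejection region. When Ha holds, fewer sample outcomes clear the stricter threshold, so more fall in the acceptance region. A smaller true effect puts the Ha sampling distribution closer to H₀, so more of it falls in the non-rejection region. Both changes push β in the same direction.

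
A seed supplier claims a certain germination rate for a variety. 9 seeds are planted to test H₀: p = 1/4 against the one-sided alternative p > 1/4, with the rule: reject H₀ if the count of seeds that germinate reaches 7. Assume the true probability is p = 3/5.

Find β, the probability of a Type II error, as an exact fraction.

A Type II error is failing to reject when Ha holds: with p = 3/5, β = P(Y ≤ 6).
Equivalently, β = 1 − P(Y ≥ 7) = 1500416/1953125.

1500416/1953125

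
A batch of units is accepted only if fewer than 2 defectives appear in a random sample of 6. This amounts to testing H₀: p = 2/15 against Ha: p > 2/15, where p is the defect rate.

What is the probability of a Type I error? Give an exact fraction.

Under H₀, X ~ Binomial(6, 2/15); the Type I error rate is P(X ≥ 2).
Computing the lower-tail complement: 1 − 371293/455625 = 84332/455625.

84332/455625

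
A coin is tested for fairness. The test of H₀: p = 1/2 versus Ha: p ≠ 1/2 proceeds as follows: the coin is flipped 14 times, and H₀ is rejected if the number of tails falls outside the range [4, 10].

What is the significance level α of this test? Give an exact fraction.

α = P(S ≤ 3 or S ≥ 11 | p = 1/2), S ~ Binomial(14, 1/2).
Each tail has probability (1 + 14 + 91 + 364)/16384; doubling gives α = 940/16384 = 235/4096.

235/4096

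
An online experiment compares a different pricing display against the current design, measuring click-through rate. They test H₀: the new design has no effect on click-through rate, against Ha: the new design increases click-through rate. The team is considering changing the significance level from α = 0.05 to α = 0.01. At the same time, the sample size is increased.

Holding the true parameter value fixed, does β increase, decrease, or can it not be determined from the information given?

Cannot be determined from the information given.

The first change alone would make β increase; the second alone would make β decrease. Which effect dominates depends on the magnitudes, which are not given.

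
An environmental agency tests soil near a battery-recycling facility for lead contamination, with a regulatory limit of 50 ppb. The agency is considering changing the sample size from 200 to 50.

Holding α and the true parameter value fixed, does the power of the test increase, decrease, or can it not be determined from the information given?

With less data the test statistic is noisier; under Ha, more outcomes land inside the acceptance region.
Since power = 1 − β and β increases, power decreases.

It decreases.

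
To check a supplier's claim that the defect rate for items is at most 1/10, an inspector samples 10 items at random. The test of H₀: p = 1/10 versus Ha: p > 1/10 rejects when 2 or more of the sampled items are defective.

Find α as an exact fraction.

2639010709/10000000000

The significance level is the probability, assuming p = 1/10, of seeing 2 or more defectives in 10 draws.
Computing the lower-tail complement: 1 − 7360989291/10000000000 = 2639010709/10000000000.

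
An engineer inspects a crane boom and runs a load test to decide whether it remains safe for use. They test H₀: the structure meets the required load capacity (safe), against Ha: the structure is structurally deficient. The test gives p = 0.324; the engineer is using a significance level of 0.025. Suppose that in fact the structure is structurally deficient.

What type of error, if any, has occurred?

Since p = 0.324 ≥ α = 0.025, H₀ is not rejected.
H₀ is false (actually the structure is structurally deficient).
Failing to reject a false H₀ is a Type II error.

Type II error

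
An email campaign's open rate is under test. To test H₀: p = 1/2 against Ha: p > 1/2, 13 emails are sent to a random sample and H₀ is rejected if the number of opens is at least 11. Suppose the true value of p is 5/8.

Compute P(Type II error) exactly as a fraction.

β = P(fail to reject H₀ | Ha true) = P(X ≤ 10 | p = 5/8), X ~ Binomial(13, 5/8).
Summing C(13,j)·(5/8)^j·(3/8)^{13-j} for j = 0..10 gives 252368141319/274877906944.

252368141319/274877906944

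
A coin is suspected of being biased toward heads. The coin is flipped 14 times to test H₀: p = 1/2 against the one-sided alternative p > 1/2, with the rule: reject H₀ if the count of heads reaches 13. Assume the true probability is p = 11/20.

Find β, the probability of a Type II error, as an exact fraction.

β = P(fail to reject H₀ | Ha true) = P(X ≤ 12 | p = 11/20), X ~ Binomial(14, 11/20).
Summing C(14,j)·(11/20)^j·(9/20)^{14-j} for j = 0..12 gives 1633670388436281453/1638400000000000000.

1633670388436281453/1638400000000000000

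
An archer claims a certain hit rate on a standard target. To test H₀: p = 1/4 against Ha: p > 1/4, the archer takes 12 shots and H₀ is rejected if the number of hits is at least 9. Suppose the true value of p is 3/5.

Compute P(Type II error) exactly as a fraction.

A Type II error is failing to reject when Ha holds: with p = 3/5, β = P(S ≤ 8).
Adding the binomial probabilities P(S=0)+…+P(S=8) at p = 3/5 gives 37825328/48828125.

37825328/48828125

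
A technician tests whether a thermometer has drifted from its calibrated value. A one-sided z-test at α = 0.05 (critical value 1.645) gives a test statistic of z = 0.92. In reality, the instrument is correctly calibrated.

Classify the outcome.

No error (correct decision).

The conventional null hypothesis is that the instrument is correctly calibrated.
Since z = 0.92 ≤ z* = 1.645, H₀ is not rejected.
H₀ is true (actually the instrument is correctly calibrated).
The decision matches the true state — no error.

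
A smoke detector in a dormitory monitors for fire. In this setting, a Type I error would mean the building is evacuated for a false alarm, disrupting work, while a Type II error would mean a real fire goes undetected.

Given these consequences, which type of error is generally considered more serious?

Type II error

The Type II consequence (a real fire goes undetected) is more severe than the Type I consequence (the building is evacuated for a false alarm, disrupting work).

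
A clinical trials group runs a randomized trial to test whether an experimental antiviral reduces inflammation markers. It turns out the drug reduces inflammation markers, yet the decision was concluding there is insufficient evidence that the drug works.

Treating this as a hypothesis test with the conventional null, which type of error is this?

Type II error

The null hypothesis here is that the drug has no effect on inflammation markers.
'Concluding there is insufficient evidence that the drug works' corresponds to failing to reject H₀.
H₀ was not rejected but H₀ is false — a Type II error (false negative).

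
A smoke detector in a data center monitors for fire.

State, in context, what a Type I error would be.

A Type I error would mean concluding that there is a fire when in fact there is no fire.

With the conventional null hypothesis that there is no fire:
A Type I error is rejecting H₀ when H₀ is true.
Here that means sounding the alarm and evacuating the building when actually there is no fire.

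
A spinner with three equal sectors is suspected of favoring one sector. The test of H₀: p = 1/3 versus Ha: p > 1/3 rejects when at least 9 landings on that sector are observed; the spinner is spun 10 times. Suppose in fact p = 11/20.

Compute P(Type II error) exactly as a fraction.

A Type II error is failing to reject when Ha holds: with p = 11/20, β = P(Y ≤ 8).
Adding the binomial probabilities P(Y=0)+…+P(Y=8) at p = 11/20 gives 10001847283209/10240000000000.

10001847283209/10240000000000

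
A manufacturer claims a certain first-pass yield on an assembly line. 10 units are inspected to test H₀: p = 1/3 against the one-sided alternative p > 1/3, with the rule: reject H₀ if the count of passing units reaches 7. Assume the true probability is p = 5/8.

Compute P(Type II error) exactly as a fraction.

A Type II error is failing to reject when Ha holds: with p = 5/8, β = P(Y ≤ 6).
Equivalently, β = 1 − P(Y ≥ 7) = 148513581/268435456.

148513581/268435456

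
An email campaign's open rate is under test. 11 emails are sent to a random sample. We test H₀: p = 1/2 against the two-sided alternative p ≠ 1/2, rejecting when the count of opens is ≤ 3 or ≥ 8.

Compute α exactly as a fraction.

Under H₀, Y ~ Binomial(11, 1/2); α is the probability of landing in either tail, P(Y ≤ 3) + P(Y ≥ 8).
The two tails are symmetric, so α = 2·(1 + 11 + 55 + 165)/2^11 = 464/2048 = 29/128.

29/128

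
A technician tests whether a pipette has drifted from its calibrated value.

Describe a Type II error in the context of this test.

A Type II error would mean concluding that the instrument is correctly calibrated (or at least failing to establish that the instrument has drifted out of calibration) when in fact the instrument has drifted out of calibration.

With the conventional null hypothesis that the instrument is correctly calibrated:
A Type II error is failing to reject H₀ when H₀ is false.
Here that means leaving the instrument in service when actually the instrument has drifted out of calibration.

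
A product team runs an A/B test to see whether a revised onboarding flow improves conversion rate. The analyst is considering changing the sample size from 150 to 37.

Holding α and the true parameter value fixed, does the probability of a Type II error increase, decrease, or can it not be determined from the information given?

A smaller sample increases the standard error, so the sampling distributions under H₀ and Ha overlap more.

It increases.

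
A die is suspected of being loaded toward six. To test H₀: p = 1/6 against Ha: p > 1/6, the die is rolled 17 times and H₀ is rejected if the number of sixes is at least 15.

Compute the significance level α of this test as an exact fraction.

581/2821109907456

α = P(reject H₀ | H₀ true) = P(Y ≥ 15 | p = 1/6), with Y ~ Binomial(17, 1/6).
P(Y ≥ 15) = Σ_{j=15}^{17} C(17,j)·(1/6)^j·(5/6)^{17-j} = 581/2821109907456.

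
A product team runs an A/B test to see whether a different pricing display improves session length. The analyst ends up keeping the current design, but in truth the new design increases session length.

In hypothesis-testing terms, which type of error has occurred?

Type II error

The null hypothesis here is that the new design has no effect on session length.
'Keeping the current design' corresponds to failing to reject H₀.
H₀ was not rejected but H₀ is false — a Type II error (false negative).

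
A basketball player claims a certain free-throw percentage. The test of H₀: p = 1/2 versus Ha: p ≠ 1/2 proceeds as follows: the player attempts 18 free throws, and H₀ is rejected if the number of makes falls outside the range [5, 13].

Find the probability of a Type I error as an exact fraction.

253/8192

α = P(S ≤ 4 or S ≥ 14 | p = 1/2), S ~ Binomial(18, 1/2).
Each tail has probability (1 + 18 + 153 + 816 + 3060)/262144; doubling gives α = 8096/262144 = 253/8192.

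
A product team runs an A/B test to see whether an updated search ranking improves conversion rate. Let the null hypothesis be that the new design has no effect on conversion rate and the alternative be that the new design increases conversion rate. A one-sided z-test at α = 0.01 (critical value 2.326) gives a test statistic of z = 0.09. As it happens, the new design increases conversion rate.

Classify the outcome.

Type II error

Since z = 0.09 ≤ z* = 2.326, H₀ is not rejected.
H₀ is false (actually the new design increases conversion rate).
Failing to reject a false H₀ is a Type II error.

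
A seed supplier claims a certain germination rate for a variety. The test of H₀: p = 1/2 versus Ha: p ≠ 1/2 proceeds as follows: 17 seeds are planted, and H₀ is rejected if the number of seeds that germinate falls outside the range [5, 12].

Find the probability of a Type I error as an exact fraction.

1607/32768

Under H₀, X ~ Binomial(17, 1/2); α is the probability of landing in either tail, P(X ≤ 4) + P(X ≥ 13).
Each tail has probability (1 + 17 + 136 + 680 + 2380)/131072; doubling gives α = 6428/131072 = 1607/32768.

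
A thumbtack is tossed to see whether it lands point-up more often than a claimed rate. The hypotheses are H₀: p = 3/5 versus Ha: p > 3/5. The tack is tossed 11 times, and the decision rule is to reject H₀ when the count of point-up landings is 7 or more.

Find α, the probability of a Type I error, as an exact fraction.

5202873/9765625

Under H₀, K ~ Binomial(11, 3/5), and α = P(K ≥ 7).
Adding the binomial terms for j = 7 through 11 with p = 3/5 yields 5202873/9765625.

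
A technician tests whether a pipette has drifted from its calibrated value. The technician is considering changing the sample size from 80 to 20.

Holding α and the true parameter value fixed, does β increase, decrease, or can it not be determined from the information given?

It increases.

With less data the test statistic is noisier; under Ha, more outcomes land inside the acceptance region.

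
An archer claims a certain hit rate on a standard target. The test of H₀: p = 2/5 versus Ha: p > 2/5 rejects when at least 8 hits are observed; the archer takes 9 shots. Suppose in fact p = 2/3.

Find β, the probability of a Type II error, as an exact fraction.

β = P(fail to reject H₀ | Ha true) = P(S ≤ 7 | p = 2/3), S ~ Binomial(9, 2/3).
Summing C(9,j)·(2/3)^j·(1/3)^{9-j} for j = 0..7 gives 16867/19683.

16867/19683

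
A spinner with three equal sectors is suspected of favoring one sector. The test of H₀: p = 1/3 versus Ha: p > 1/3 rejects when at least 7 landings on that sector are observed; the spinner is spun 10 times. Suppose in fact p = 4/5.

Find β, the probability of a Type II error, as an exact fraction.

1180409/9765625

A Type II error is failing to reject when Ha holds: with p = 4/5, β = P(X ≤ 6).
Summing C(10,j)·(4/5)^j·(1/5)^{10-j} for j = 0..6 gives 1180409/9765625.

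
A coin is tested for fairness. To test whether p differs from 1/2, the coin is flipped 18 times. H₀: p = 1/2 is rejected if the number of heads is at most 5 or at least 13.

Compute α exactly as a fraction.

Under H₀, S ~ Binomial(18, 1/2); α is the probability of landing in either tail, P(S ≤ 5) + P(S ≥ 13).
By symmetry, α = 2·P(S ≤ 5) = 2·(1 + 18 + 153 + 816 + 3060 + 8568)/262144 = 25232/262144 = 1577/16384.

1577/16384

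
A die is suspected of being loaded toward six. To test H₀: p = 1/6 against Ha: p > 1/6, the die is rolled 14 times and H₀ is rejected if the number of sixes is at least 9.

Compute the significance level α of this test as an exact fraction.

769969/8707129344

Under H₀, X ~ Binomial(14, 1/6), and α = P(X ≥ 9).
P(X ≥ 9) = Σ_{j=9}^{14} C(14,j)·(1/6)^j·(5/6)^{14-j} = 769969/8707129344.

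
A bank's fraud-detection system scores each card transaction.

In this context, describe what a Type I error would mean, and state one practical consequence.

With the conventional null hypothesis that the transaction is legitimate:
A Type I error is rejecting H₀ when H₀ is true.
Here that means blocking the transaction and freezing the card when actually the transaction is legitimate.

A Type I error would mean concluding that the transaction is fraudulent when in fact the transaction is legitimate. Consequence: a legitimate purchase is declined and the customer's card is frozen.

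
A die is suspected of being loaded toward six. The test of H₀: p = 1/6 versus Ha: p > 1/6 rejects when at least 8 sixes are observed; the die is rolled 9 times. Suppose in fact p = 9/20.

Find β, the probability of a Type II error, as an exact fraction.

Under the alternative p = 9/20, S ~ Binomial(9, 9/20); β is the probability the test does not reject, P(S < 8).
Equivalently, β = 1 − P(S ≥ 8) = 126837738533/128000000000.

126837738533/128000000000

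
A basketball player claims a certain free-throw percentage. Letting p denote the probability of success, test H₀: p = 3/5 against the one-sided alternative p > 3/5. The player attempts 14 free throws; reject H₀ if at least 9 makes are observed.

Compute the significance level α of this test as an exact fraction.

α = P(reject H₀ | H₀ true) = P(S ≥ 9 | p = 3/5), with S ~ Binomial(14, 3/5).
P(S ≥ 9) = Σ_{j=9}^{14} C(14,j)·(3/5)^j·(2/5)^{14-j} = 2965421097/6103515625.

2965421097/6103515625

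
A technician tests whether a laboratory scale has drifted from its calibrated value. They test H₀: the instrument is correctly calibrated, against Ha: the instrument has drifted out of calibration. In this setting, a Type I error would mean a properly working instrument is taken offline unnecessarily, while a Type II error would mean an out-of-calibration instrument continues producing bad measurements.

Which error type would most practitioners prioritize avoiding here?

The Type II consequence (an out-of-calibration instrument continues producing bad measurements) is more severe than the Type I consequence (a properly working instrument is taken offline unnecessarily).

Type II error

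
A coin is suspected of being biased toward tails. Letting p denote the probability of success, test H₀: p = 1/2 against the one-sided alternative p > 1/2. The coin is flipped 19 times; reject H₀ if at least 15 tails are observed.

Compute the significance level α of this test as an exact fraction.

Under H₀, Y ~ Binomial(19, 1/2), and α = P(Y ≥ 15).
P(Y ≥ 15) = [C(19,15) + C(19,16) + C(19,17) + C(19,18) + C(19,19)] / 2^19 = (3876 + 969 + 171 + 19 + 1) / 524288 = 5036/524288 = 1259/131072.

1259/131072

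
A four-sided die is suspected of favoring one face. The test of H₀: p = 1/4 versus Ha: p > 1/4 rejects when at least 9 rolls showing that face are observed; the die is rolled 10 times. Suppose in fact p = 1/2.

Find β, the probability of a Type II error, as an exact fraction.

A Type II error is failing to reject when Ha holds: with p = 1/2, β = P(K ≤ 8).
Summing C(10,j)·(1/2)^j·(1/2)^{10-j} for j = 0..8 gives 1013/1024.

1013/1024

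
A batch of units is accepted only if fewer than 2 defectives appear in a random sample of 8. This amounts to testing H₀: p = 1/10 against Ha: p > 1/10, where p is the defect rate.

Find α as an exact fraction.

18689527/100000000

The significance level is the probability, assuming p = 1/10, of seeing 2 or more defectives in 8 draws.
Computing the lower-tail complement: 1 − 81310473/100000000 = 18689527/100000000.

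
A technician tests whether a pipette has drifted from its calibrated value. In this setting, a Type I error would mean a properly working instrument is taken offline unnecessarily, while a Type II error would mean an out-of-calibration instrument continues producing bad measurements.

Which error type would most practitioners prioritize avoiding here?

Type II error

The Type II consequence (an out-of-calibration instrument continues producing bad measurements) is more severe than the Type I consequence (a properly working instrument is taken offline unnecessarily).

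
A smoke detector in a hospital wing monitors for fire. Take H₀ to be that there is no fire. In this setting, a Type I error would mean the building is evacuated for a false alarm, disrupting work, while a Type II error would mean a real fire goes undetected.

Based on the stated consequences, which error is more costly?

The Type II consequence (a real fire goes undetected) is more severe than the Type I consequence (the building is evacuated for a false alarm, disrupting work).

Type II error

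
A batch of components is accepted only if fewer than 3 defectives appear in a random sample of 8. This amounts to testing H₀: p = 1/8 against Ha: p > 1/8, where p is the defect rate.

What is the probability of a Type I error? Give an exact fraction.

α = P(reject H₀ | H₀ true) = P(X ≥ 3 | p = 1/8), X ~ Binomial(8, 1/8).
Computing the lower-tail complement: 1 − 15647317/16777216 = 1129899/16777216.

1129899/16777216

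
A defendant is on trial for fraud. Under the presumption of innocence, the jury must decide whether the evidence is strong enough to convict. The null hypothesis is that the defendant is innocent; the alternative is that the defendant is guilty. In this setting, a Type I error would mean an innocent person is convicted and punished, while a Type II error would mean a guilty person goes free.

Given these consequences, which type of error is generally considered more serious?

The Type I consequence (an innocent person is convicted and punished) is more severe than the Type II consequence (a guilty person goes free).

Type I error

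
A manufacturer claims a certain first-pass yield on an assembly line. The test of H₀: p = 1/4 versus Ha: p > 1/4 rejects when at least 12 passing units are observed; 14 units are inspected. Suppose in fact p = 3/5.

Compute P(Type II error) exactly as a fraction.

5860647088/6103515625

β = P(fail to reject H₀ | Ha true) = P(Y ≤ 11 | p = 3/5), Y ~ Binomial(14, 3/5).
Summing C(14,j)·(3/5)^j·(2/5)^{14-j} for j = 0..11 gives 5860647088/6103515625.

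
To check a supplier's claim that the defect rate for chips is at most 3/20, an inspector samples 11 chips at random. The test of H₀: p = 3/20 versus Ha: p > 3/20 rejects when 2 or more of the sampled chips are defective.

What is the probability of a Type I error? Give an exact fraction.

The significance level is the probability, assuming p = 3/20, of seeing 2 or more defectives in 11 draws.
Computing the lower-tail complement: 1 − 2015993900449/4096000000000 = 2080006099551/4096000000000.

2080006099551/4096000000000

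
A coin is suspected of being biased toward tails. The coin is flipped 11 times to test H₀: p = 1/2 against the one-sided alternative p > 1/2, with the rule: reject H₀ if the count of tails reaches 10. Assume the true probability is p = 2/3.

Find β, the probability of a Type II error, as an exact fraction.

163835/177147

β = P(fail to reject H₀ | Ha true) = P(X ≤ 9 | p = 2/3), X ~ Binomial(11, 2/3).
Summing C(11,j)·(2/3)^j·(1/3)^{11-j} for j = 0..9 gives 163835/177147.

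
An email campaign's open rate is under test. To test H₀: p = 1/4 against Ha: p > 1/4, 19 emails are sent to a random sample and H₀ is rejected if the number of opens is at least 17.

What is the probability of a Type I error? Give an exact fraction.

Under H₀, S ~ Binomial(19, 1/4), and α = P(S ≥ 17).
Summing C(19,j)(1/4)^j(3/4)^{19−j} for j = 17,…,19 gives 1597/274877906944.

1597/274877906944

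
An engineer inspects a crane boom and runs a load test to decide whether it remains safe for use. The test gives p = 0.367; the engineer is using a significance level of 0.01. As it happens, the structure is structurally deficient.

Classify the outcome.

Type II error

The conventional null hypothesis is that the structure meets the required load capacity (safe).
Since p = 0.367 ≥ α = 0.01, H₀ is not rejected.
H₀ is false (actually the structure is structurally deficient).
Failing to reject a false H₀ is a Type II error.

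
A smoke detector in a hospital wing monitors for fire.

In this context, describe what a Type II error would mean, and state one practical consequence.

A Type II error would mean concluding that there is no fire (or at least failing to establish that there is a fire) when in fact there is a fire. Consequence: a real fire goes undetected.

With the conventional null hypothesis that there is no fire:
A Type II error is failing to reject H₀ when H₀ is false.
Here that means remaining silent when actually there is a fire.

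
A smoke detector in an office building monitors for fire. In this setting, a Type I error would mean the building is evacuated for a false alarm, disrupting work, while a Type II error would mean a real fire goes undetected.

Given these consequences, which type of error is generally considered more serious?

Type II error

The Type II consequence (a real fire goes undetected) is more severe than the Type I consequence (the building is evacuated for a false alarm, disrupting work).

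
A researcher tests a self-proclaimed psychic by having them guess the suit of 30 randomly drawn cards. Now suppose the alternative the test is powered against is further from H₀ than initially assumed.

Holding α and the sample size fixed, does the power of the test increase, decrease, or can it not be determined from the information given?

The further the true parameter sits from the null value, the more of the Ha sampling distribution falls in the rejection region.
Since power = 1 − β and β decreases, power increases.

It increases.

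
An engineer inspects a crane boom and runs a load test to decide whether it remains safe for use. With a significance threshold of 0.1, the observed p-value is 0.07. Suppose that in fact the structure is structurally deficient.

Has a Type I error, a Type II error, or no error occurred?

Neither — the decision is correct.

The conventional null hypothesis is that the structure meets the required load capacity (safe).
Since p = 0.07 < α = 0.1, H₀ is rejected.
H₀ is false (actually the structure is structurally deficient).
The decision matches the true state — no error.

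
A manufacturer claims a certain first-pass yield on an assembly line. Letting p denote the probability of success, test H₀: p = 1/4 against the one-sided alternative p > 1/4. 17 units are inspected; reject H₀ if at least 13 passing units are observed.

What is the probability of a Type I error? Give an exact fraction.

α = P(reject H₀ | H₀ true) = P(S ≥ 13 | p = 1/4), with S ~ Binomial(17, 1/4).
P(S ≥ 13) = Σ_{j=13}^{17} C(17,j)·(1/4)^j·(3/4)^{17-j} = 3319/268435456.

3319/268435456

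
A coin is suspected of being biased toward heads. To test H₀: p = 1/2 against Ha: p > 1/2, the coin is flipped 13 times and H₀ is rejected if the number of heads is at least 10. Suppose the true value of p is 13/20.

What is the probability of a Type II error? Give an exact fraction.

739046497348117/1024000000000000

Under the alternative p = 13/20, S ~ Binomial(13, 13/20); β is the probability the test does not reject, P(S < 10).
Equivalently, β = 1 − P(S ≥ 10) = 739046497348117/1024000000000000.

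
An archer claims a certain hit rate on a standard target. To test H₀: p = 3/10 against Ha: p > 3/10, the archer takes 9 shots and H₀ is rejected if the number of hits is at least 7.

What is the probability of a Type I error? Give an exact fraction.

The Type I error probability is α = P(S ≥ 7) computed under H₀, where S ~ Binomial(9, 3/10).
Summing C(9,j)(3/10)^j(7/10)^{9−j} for j = 7,…,9 gives 2145447/500000000.

2145447/500000000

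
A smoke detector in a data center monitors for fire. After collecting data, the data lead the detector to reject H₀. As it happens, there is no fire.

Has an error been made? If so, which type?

Type I error

The conventional null hypothesis here is that there is no fire.
H₀ was rejected, but H₀ is actually true.
Rejecting a true null hypothesis is a Type I error (false positive).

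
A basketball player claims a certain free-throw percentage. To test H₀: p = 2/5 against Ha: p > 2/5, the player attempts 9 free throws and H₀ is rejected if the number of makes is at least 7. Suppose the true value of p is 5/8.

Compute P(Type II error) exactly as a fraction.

β = P(fail to reject H₀ | Ha true) = P(Y ≤ 6 | p = 5/8), Y ~ Binomial(9, 5/8).
Summing C(9,j)·(5/8)^j·(3/8)^{9-j} for j = 0..6 gives 24101307/33554432.

24101307/33554432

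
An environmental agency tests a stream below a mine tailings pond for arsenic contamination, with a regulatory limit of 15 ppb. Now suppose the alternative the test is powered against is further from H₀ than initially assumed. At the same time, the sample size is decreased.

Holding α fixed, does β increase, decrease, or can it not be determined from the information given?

Cannot be determined from the information given.

The first change alone would make β decrease; the second alone would make β increase. Which effect dominates depends on the magnitudes, which are not given.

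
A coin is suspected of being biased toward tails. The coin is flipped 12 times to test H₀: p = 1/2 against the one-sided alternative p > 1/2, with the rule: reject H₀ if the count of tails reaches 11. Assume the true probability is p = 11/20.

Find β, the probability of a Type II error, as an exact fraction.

Under the alternative p = 11/20, Y ~ Binomial(12, 11/20); β is the probability the test does not reject, P(Y < 11).
Equivalently, β = 1 − P(Y ≥ 11) = 4062047911197291/4096000000000000.

4062047911197291/4096000000000000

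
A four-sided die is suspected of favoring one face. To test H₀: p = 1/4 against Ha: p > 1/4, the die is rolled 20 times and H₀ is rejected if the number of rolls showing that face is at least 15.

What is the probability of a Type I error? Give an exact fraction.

1048117/274877906944

The Type I error probability is α = P(X ≥ 15) computed under H₀, where X ~ Binomial(20, 1/4).
P(X ≥ 15) = Σ_{j=15}^{20} C(20,j)·(1/4)^j·(3/4)^{20-j} = 1048117/274877906944.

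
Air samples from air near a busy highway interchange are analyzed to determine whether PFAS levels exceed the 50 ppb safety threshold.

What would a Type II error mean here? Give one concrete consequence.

A Type II error would mean concluding that the PFAS concentration is at or below 50 ppb (safe) (or at least failing to establish that the PFAS concentration exceeds 50 ppb) when in fact the PFAS concentration exceeds 50 ppb. Consequence: a site with unsafe PFAS levels is certified clean, and people continue to be exposed.

With the conventional null hypothesis that the PFAS concentration is at or below 50 ppb (safe):
A Type II error is failing to reject H₀ when H₀ is false.
Here that means certifying the site as safe when actually the PFAS concentration exceeds 50 ppb.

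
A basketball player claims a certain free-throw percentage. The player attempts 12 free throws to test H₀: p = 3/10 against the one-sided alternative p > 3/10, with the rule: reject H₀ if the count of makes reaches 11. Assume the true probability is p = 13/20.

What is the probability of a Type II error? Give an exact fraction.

A Type II error is failing to reject when Ha holds: with p = 13/20, β = P(S ≤ 10).
Adding the binomial probabilities P(S=0)+…+P(S=10) at p = 13/20 gives 3922160441778411/4096000000000000.

3922160441778411/4096000000000000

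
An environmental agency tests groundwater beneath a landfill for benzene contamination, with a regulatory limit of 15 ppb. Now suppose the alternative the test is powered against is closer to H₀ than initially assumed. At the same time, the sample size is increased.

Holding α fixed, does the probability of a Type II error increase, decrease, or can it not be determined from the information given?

The first change alone would make β increase; the second alone would make β decrease. Which effect dominates depends on the magnitudes, which are not given.

Cannot be determined from the information given.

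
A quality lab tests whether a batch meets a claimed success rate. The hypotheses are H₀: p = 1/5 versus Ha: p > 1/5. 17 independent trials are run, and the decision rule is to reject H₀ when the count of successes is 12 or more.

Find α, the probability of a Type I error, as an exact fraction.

Under H₀, Y ~ Binomial(17, 1/5), and α = P(Y ≥ 12).
Adding the binomial terms for j = 12 through 17 with p = 1/5 yields 6991557/762939453125.

6991557/762939453125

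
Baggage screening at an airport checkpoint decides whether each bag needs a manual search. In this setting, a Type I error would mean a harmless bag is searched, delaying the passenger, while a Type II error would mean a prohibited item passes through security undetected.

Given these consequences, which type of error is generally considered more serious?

Type II error

The Type II consequence (a prohibited item passes through security undetected) is more severe than the Type I consequence (a harmless bag is searched, delaying the passenger).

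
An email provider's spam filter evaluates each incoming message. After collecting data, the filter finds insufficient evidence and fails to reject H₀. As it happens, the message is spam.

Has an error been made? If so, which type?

The conventional null hypothesis here is that the message is legitimate (not spam).
H₀ was not rejected, but H₀ is actually false.
Failing to reject a false null hypothesis is a Type II error (false negative).

Type II error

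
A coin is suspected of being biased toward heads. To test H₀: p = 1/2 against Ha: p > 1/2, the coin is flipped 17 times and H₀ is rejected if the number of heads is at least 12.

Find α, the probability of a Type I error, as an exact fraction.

4701/65536

The Type I error probability is α = P(S ≥ 12) computed under H₀, where S ~ Binomial(17, 1/2).
That's C(17,12) + C(17,13) + C(17,14) + C(17,15) + C(17,16) + C(17,17) over 2^17, i.e. (6188 + 2380 + 680 + 136 + 17 + 1)/131072 = 9402/131072 = 4701/65536.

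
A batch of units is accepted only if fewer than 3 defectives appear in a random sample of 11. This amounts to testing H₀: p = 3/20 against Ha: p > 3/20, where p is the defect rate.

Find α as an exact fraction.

9059861222307/40960000000000

Under H₀, K ~ Binomial(11, 3/20); the Type I error rate is P(K ≥ 3).
Via the complement, α = 1 − Σ_{j=0}^{2} C(11,j)(3/20)^j(17/20)^{11-j} = 9059861222307/40960000000000.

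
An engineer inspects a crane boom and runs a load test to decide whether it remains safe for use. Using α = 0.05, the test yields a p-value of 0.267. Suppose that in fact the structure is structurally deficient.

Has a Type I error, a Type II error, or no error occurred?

Type II error

The conventional null hypothesis is that the structure meets the required load capacity (safe).
Since p = 0.267 ≥ α = 0.05, H₀ is not rejected.
H₀ is false (actually the structure is structurally deficient).
Failing to reject a false H₀ is a Type II error.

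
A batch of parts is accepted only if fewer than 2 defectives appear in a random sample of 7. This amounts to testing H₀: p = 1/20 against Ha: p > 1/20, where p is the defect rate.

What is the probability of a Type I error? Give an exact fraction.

28403547/640000000

Under H₀, Y ~ Binomial(7, 1/20); the Type I error rate is P(Y ≥ 2).
Computing the lower-tail complement: 1 − 611596453/640000000 = 28403547/640000000.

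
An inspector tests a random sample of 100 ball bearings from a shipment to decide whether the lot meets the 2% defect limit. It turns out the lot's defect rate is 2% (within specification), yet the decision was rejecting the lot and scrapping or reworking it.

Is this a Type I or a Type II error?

Type I error

The null hypothesis here is that the lot's defect rate is 2% (within specification).
'Rejecting the lot and scrapping or reworking it' corresponds to rejecting H₀.
H₀ was rejected but H₀ is true — a Type I error (false positive).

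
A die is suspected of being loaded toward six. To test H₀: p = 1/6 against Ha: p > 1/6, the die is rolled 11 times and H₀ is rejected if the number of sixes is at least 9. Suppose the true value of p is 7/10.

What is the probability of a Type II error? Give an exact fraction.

Under the alternative p = 7/10, K ~ Binomial(11, 7/10); β is the probability the test does not reject, P(K < 9).
Summing C(11,j)·(7/10)^j·(3/10)^{11-j} for j = 0..8 gives 2749038183/4000000000.

2749038183/4000000000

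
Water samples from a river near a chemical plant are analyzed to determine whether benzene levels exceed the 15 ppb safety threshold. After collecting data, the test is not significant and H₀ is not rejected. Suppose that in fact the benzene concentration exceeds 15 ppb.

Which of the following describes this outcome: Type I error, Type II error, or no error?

Type II error

The conventional null hypothesis here is that the benzene concentration is at or below 15 ppb (safe).
H₀ was not rejected, but H₀ is actually false.
Failing to reject a false null hypothesis is a Type II error (false negative).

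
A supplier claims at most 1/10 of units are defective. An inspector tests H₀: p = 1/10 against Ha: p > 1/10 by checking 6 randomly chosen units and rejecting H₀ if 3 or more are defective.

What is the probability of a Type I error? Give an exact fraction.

α = P(reject H₀ | H₀ true) = P(K ≥ 3 | p = 1/10), K ~ Binomial(6, 1/10).
α = 1 − P(K ≤ 2) = 1 − 19683/20000 = 317/20000.

317/20000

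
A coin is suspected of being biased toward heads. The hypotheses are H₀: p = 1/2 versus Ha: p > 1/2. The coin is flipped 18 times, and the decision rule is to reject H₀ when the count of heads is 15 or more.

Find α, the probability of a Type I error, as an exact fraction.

Under H₀, K ~ Binomial(18, 1/2), and α = P(K ≥ 15).
Summing the upper tail: (816 + 153 + 18 + 1) / 2^18 = 988/262144 = 247/65536.

247/65536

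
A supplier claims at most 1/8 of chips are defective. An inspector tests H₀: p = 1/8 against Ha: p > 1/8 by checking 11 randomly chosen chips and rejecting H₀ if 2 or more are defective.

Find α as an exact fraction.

α = P(reject H₀ | H₀ true) = P(Y ≥ 2 | p = 1/8), Y ~ Binomial(11, 1/8).
α = 1 − P(Y ≤ 1) = 1 − 2542277241/4294967296 = 1752690055/4294967296.

1752690055/4294967296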